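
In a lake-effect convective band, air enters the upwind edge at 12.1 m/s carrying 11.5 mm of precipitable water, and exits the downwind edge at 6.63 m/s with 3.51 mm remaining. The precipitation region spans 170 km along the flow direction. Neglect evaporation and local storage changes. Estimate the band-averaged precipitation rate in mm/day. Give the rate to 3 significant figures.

Column moisture flux per unit crosswind length is F = V × PW.
Inflow: F_in = 12.1 × 11.5 = 139.15 mm·m/s
Outflow: F_out = 6.63 × 3.51 = 23.2713 mm·m/s
Steady-state rate R = (F_in − F_out)/L = (139.15 − 23.2713) / 170000 m = 6.816e-04 mm/s.
R = 6.816e-04 × 3600 × 24 = 58.9 mm/day.

R ≈ 58.9 mm/day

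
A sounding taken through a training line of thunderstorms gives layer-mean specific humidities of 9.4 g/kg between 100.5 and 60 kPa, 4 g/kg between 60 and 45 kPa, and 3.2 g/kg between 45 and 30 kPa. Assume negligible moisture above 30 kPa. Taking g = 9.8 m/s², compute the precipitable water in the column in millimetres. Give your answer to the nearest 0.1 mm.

Precipitable water is the column-integrated vapour mass per unit area: PW = (1/g) Σ q̄ Δp, with q in kg/kg and Δp in Pa (1 kg/m² of water = 1 mm).
Layer 100.5–60 kPa: Δp = 405 hPa = 40500 Pa, q̄ = 0.0094 kg/kg → 0.0094 × 40500 / 9.8 = 38.85 mm
Layer 60–45 kPa: Δp = 150 hPa = 15000 Pa, q̄ = 0.004 kg/kg → 0.004 × 15000 / 9.8 = 6.12 mm
Layer 45–30 kPa: Δp = 150 hPa = 15000 Pa, q̄ = 0.0032 kg/kg → 0.0032 × 15000 / 9.8 = 4.90 mm
PW = 38.85 + 6.12 + 4.90 = 49.87 ≈ 49.9 mm.

PW ≈ 49.9 mm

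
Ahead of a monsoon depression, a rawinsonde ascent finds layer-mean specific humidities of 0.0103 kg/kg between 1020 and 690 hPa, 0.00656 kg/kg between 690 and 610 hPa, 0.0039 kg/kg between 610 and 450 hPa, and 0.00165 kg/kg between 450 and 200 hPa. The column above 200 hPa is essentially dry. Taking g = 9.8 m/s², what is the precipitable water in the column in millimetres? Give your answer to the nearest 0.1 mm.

PW ≈ 50.6 mm

Precipitable water is the column-integrated vapour mass per unit area: PW = (1/g) Σ q̄ Δp, with q in kg/kg and Δp in Pa (1 kg/m² of water = 1 mm).
Layer 1020–690 hPa: Δp = 330 hPa = 33000 Pa, q̄ = 0.0103 kg/kg → 0.0103 × 33000 / 9.8 = 34.68 mm
Layer 690–610 hPa: Δp = 80 hPa = 8000 Pa, q̄ = 0.00656 kg/kg → 0.00656 × 8000 / 9.8 = 5.36 mm
Layer 610–450 hPa: Δp = 160 hPa = 16000 Pa, q̄ = 0.0039 kg/kg → 0.0039 × 16000 / 9.8 = 6.37 mm
Layer 450–200 hPa: Δp = 250 hPa = 25000 Pa, q̄ = 0.00165 kg/kg → 0.00165 × 25000 / 9.8 = 4.21 mm
PW = 34.68 + 5.36 + 6.37 + 4.21 = 50.62 ≈ 50.6 mm.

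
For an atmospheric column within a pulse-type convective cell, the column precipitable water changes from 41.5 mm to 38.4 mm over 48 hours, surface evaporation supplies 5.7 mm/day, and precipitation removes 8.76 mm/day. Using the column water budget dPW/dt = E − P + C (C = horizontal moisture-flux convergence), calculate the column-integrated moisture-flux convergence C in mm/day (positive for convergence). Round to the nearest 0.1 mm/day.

C ≈ 1.5 mm/day

dPW/dt = (38.4 − 41.5) mm / (48/24 day) = -1.550 mm/day.
C = dPW/dt − E + P = (-1.550) − 5.7 + 8.76 = 1.5 mm/day.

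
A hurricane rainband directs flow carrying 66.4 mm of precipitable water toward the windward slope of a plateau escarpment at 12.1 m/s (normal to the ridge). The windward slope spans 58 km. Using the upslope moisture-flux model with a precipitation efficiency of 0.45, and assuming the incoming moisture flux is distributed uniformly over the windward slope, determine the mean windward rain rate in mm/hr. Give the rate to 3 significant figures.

Incoming column moisture flux per unit ridge length: F = V × PW = 12.1 × 66.4 = 803.44 mm·m/s.
Spread over the 58 km slope with efficiency ε = 0.45: R = ε·F/W = 0.45 × 803.44 / 58000 m = 6.234e-03 mm/s.
R = 6.234e-03 × 3600 = 22.4 mm/hr.

R ≈ 22.4 mm/hr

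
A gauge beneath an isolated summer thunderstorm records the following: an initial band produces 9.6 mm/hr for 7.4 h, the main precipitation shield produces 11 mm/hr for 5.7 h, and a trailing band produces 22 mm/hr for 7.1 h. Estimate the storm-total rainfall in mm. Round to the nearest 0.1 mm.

Total = Σ Rᵢ Δtᵢ = 9.6 × 7.4 + 11 × 5.7 + 22 × 7.1
      = 71.04 + 62.7 + 156.2 = 289.9 mm.

total ≈ 289.9 mm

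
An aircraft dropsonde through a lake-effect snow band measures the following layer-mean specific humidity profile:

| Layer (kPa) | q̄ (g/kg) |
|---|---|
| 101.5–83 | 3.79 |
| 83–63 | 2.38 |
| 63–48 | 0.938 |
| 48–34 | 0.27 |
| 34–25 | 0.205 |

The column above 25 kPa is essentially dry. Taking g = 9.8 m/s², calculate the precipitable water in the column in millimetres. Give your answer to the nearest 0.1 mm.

Precipitable water is the column-integrated vapour mass per unit area: PW = (1/g) Σ q̄ Δp, with q in kg/kg and Δp in Pa (1 kg/m² of water = 1 mm).
Layer 101.5–83 kPa: Δp = 185 hPa = 18500 Pa, q̄ = 0.00379 kg/kg → 0.00379 × 18500 / 9.8 = 7.15 mm
Layer 83–63 kPa: Δp = 200 hPa = 20000 Pa, q̄ = 0.00238 kg/kg → 0.00238 × 20000 / 9.8 = 4.86 mm
Layer 63–48 kPa: Δp = 150 hPa = 15000 Pa, q̄ = 0.000938 kg/kg → 0.000938 × 15000 / 9.8 = 1.44 mm
Layer 48–34 kPa: Δp = 140 hPa = 14000 Pa, q̄ = 0.00027 kg/kg → 0.00027 × 14000 / 9.8 = 0.39 mm
Layer 34–25 kPa: Δp = 90 hPa = 9000 Pa, q̄ = 0.000205 kg/kg → 0.000205 × 9000 / 9.8 = 0.19 mm
PW = 7.15 + 4.86 + 1.44 + 0.39 + 0.19 = 14.03 ≈ 14.0 mm.

PW ≈ 14.0 mm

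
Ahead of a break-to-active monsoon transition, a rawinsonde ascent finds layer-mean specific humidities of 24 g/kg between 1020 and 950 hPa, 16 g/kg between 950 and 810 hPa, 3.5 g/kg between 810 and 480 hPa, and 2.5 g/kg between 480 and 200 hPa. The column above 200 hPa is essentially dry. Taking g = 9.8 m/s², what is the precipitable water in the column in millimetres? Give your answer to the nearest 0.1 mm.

Precipitable water is the column-integrated vapour mass per unit area: PW = (1/g) Σ q̄ Δp, with q in kg/kg and Δp in Pa (1 kg/m² of water = 1 mm).
Layer 1020–950 hPa: Δp = 70 hPa = 7000 Pa, q̄ = 0.024 kg/kg → 0.024 × 7000 / 9.8 = 17.14 mm
Layer 950–810 hPa: Δp = 140 hPa = 14000 Pa, q̄ = 0.016 kg/kg → 0.016 × 14000 / 9.8 = 22.86 mm
Layer 810–480 hPa: Δp = 330 hPa = 33000 Pa, q̄ = 0.0035 kg/kg → 0.0035 × 33000 / 9.8 = 11.79 mm
Layer 480–200 hPa: Δp = 280 hPa = 28000 Pa, q̄ = 0.0025 kg/kg → 0.0025 × 28000 / 9.8 = 7.14 mm
PW = 17.14 + 22.86 + 11.79 + 7.14 = 58.93 ≈ 58.9 mm.

PW ≈ 58.9 mm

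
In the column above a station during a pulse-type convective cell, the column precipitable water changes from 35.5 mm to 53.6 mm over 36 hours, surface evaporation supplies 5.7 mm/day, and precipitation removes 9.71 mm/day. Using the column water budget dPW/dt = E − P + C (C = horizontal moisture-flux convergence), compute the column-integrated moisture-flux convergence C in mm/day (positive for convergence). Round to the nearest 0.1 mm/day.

C ≈ 16.1 mm/day

dPW/dt = (53.6 − 35.5) mm / (36/24 day) = +12.067 mm/day.
C = dPW/dt − E + P = (+12.067) − 5.7 + 9.71 = 16.1 mm/day.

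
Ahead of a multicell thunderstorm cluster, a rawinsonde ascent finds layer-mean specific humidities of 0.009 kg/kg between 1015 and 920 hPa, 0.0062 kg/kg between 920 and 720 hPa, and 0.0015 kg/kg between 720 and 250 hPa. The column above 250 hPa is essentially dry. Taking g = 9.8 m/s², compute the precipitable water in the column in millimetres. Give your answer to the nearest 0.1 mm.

PW ≈ 28.6 mm

Precipitable water is the column-integrated vapour mass per unit area: PW = (1/g) Σ q̄ Δp, with q in kg/kg and Δp in Pa (1 kg/m² of water = 1 mm).
Layer 1015–920 hPa: Δp = 95 hPa = 9500 Pa, q̄ = 0.009 kg/kg → 0.009 × 9500 / 9.8 = 8.72 mm
Layer 920–720 hPa: Δp = 200 hPa = 20000 Pa, q̄ = 0.0062 kg/kg → 0.0062 × 20000 / 9.8 = 12.65 mm
Layer 720–250 hPa: Δp = 470 hPa = 47000 Pa, q̄ = 0.0015 kg/kg → 0.0015 × 47000 / 9.8 = 7.19 mm
PW = 8.72 + 12.65 + 7.19 = 28.56 ≈ 28.6 mm.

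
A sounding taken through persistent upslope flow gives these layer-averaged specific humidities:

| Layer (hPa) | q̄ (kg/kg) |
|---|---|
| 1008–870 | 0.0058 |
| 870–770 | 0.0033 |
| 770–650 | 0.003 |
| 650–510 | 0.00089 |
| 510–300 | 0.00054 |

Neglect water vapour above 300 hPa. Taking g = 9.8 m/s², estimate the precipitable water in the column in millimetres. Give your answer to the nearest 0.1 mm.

PW ≈ 17.6 mm

Precipitable water is the column-integrated vapour mass per unit area: PW = (1/g) Σ q̄ Δp, with q in kg/kg and Δp in Pa (1 kg/m² of water = 1 mm).
Layer 1008–870 hPa: Δp = 138 hPa = 13800 Pa, q̄ = 0.0058 kg/kg → 0.0058 × 13800 / 9.8 = 8.17 mm
Layer 870–770 hPa: Δp = 100 hPa = 10000 Pa, q̄ = 0.0033 kg/kg → 0.0033 × 10000 / 9.8 = 3.37 mm
Layer 770–650 hPa: Δp = 120 hPa = 12000 Pa, q̄ = 0.003 kg/kg → 0.003 × 12000 / 9.8 = 3.67 mm
Layer 650–510 hPa: Δp = 140 hPa = 14000 Pa, q̄ = 0.00089 kg/kg → 0.00089 × 14000 / 9.8 = 1.27 mm
Layer 510–300 hPa: Δp = 210 hPa = 21000 Pa, q̄ = 0.00054 kg/kg → 0.00054 × 21000 / 9.8 = 1.16 mm
PW = 8.17 + 3.37 + 3.67 + 1.27 + 1.16 = 17.64 ≈ 17.6 mm.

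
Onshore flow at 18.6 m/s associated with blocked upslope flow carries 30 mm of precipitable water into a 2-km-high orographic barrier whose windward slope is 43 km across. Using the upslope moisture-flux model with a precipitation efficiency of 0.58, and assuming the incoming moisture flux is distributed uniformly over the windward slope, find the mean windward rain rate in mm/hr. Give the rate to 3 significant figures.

R ≈ 27.1 mm/hr

Incoming column moisture flux per unit ridge length: F = V × PW = 18.6 × 30 = 558 mm·m/s.
Spread over the 43 km slope with efficiency ε = 0.58: R = ε·F/W = 0.58 × 558 / 43000 m = 7.527e-03 mm/s.
R = 7.527e-03 × 3600 = 27.1 mm/hr.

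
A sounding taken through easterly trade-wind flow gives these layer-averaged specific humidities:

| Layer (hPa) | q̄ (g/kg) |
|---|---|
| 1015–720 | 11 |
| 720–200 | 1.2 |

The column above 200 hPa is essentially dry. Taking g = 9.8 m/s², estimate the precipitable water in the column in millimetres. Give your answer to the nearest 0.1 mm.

Precipitable water is the column-integrated vapour mass per unit area: PW = (1/g) Σ q̄ Δp, with q in kg/kg and Δp in Pa (1 kg/m² of water = 1 mm).
Layer 1015–720 hPa: Δp = 295 hPa = 29500 Pa, q̄ = 0.011 kg/kg → 0.011 × 29500 / 9.8 = 33.11 mm
Layer 720–200 hPa: Δp = 520 hPa = 52000 Pa, q̄ = 0.0012 kg/kg → 0.0012 × 52000 / 9.8 = 6.37 mm
PW = 33.11 + 6.37 = 39.48 ≈ 39.5 mm.

PW ≈ 39.5 mm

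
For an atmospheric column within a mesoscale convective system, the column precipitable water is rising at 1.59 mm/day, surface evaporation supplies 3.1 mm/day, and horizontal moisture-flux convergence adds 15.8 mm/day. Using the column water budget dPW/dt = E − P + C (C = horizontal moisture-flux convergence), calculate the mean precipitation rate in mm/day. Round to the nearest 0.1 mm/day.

P ≈ 17.3 mm/day

dPW/dt = +1.59 mm/day.
P = E + C − dPW/dt = 3.1 + (15.8) − (+1.59) = 17.3 mm/day.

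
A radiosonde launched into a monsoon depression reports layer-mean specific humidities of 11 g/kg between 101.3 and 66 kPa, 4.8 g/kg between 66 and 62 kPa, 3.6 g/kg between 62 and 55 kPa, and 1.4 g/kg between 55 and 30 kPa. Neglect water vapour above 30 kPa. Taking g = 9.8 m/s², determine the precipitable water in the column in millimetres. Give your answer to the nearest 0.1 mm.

Precipitable water is the column-integrated vapour mass per unit area: PW = (1/g) Σ q̄ Δp, with q in kg/kg and Δp in Pa (1 kg/m² of water = 1 mm).
Layer 101.3–66 kPa: Δp = 353 hPa = 35300 Pa, q̄ = 0.011 kg/kg → 0.011 × 35300 / 9.8 = 39.62 mm
Layer 66–62 kPa: Δp = 40 hPa = 4000 Pa, q̄ = 0.0048 kg/kg → 0.0048 × 4000 / 9.8 = 1.96 mm
Layer 62–55 kPa: Δp = 70 hPa = 7000 Pa, q̄ = 0.0036 kg/kg → 0.0036 × 7000 / 9.8 = 2.57 mm
Layer 55–30 kPa: Δp = 250 hPa = 25000 Pa, q̄ = 0.0014 kg/kg → 0.0014 × 25000 / 9.8 = 3.57 mm
PW = 39.62 + 1.96 + 2.57 + 3.57 = 47.72 ≈ 47.7 mm.

PW ≈ 47.7 mm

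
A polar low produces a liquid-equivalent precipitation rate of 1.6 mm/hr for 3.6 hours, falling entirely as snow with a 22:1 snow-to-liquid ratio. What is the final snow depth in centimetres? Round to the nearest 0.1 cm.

Liquid-equivalent depth = 1.6 × 3.6 = 5.76 mm.
Snow depth = 5.76 mm × 22 = 126.72 mm = 12.7 cm.

snow depth ≈ 12.7 cm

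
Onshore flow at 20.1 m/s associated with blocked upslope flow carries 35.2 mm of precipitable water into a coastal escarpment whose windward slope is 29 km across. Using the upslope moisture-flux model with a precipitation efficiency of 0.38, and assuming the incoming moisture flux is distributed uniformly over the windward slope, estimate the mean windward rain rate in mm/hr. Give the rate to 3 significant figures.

Incoming column moisture flux per unit ridge length: F = V × PW = 20.1 × 35.2 = 707.52 mm·m/s.
Spread over the 29 km slope with efficiency ε = 0.38: R = ε·F/W = 0.38 × 707.52 / 29000 m = 9.271e-03 mm/s.
R = 9.271e-03 × 3600 = 33.4 mm/hr.

R ≈ 33.4 mm/hr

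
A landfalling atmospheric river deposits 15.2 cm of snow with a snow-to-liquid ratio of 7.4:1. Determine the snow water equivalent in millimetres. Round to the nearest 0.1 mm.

SWE ≈ 20.5 mm

SWE = snow depth / ratio = 15.2 cm / 7.4 = 2.054 cm = 20.5 mm.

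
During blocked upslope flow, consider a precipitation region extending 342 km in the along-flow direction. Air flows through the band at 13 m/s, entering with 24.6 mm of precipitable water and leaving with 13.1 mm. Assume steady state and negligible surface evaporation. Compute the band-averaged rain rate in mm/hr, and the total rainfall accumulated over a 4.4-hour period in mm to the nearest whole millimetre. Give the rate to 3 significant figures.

Column moisture flux per unit crosswind length is F = V × PW.
Inflow: F_in = 13 × 24.6 = 319.8 mm·m/s
Outflow: F_out = 13 × 13.1 = 170.3 mm·m/s
Steady-state rate R = (F_in − F_out)/L = (319.8 − 170.3) / 342000 m = 4.371e-04 mm/s.
R = 4.371e-04 × 3600 = 1.57 mm/hr.
Over 4.4 h: total = 1.57 × 4.4 = 6.908 ≈ 7 mm.

R ≈ 1.57 mm/hr; total ≈ 7 mm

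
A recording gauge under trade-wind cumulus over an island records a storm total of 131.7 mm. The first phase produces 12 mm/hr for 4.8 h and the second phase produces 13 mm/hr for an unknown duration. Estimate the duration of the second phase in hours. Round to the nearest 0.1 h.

duration ≈ 5.7 h

Known phases: 12 × 4.8 = 57.6 mm.
Remaining depth = 131.7 − 57.6 = 74.1 mm.
Duration = 74.1 / 13 = 5.7 h.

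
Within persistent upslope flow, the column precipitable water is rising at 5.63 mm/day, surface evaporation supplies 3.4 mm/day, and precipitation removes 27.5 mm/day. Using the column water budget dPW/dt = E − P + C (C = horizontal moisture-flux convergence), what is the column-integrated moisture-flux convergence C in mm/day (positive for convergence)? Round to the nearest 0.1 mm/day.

C ≈ 29.7 mm/day

dPW/dt = +5.63 mm/day.
C = dPW/dt − E + P = (+5.63) − 3.4 + 27.5 = 29.7 mm/day.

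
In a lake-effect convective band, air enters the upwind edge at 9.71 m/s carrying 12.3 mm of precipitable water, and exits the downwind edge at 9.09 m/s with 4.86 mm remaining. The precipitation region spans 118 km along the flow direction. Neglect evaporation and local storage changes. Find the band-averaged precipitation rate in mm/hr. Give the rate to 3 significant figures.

Column moisture flux per unit crosswind length is F = V × PW.
Inflow: F_in = 9.71 × 12.3 = 119.433 mm·m/s
Outflow: F_out = 9.09 × 4.86 = 44.1774 mm·m/s
Steady-state rate R = (F_in − F_out)/L = (119.433 − 44.1774) / 118000 m = 6.378e-04 mm/s.
R = 6.378e-04 × 3600 = 2.30 mm/hr.

R ≈ 2.30 mm/hr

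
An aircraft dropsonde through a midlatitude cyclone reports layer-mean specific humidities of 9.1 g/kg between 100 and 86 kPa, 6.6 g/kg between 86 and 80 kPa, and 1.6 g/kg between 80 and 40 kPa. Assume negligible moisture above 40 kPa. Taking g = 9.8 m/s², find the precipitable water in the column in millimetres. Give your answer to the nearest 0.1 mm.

Precipitable water is the column-integrated vapour mass per unit area: PW = (1/g) Σ q̄ Δp, with q in kg/kg and Δp in Pa (1 kg/m² of water = 1 mm).
Layer 100–86 kPa: Δp = 140 hPa = 14000 Pa, q̄ = 0.0091 kg/kg → 0.0091 × 14000 / 9.8 = 13.00 mm
Layer 86–80 kPa: Δp = 60 hPa = 6000 Pa, q̄ = 0.0066 kg/kg → 0.0066 × 6000 / 9.8 = 4.04 mm
Layer 80–40 kPa: Δp = 400 hPa = 40000 Pa, q̄ = 0.0016 kg/kg → 0.0016 × 40000 / 9.8 = 6.53 mm
PW = 13.00 + 4.04 + 6.53 = 23.57 ≈ 23.6 mm.

PW ≈ 23.6 mm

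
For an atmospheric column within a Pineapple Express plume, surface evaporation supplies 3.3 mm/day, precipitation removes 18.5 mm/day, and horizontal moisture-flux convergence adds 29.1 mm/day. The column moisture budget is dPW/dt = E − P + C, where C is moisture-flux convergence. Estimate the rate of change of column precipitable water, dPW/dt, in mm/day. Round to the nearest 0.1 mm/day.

dPW/dt ≈ 13.9 mm/day

dPW/dt = E − P + C = 3.3 − 18.5 + (29.1) = 13.9 mm/day.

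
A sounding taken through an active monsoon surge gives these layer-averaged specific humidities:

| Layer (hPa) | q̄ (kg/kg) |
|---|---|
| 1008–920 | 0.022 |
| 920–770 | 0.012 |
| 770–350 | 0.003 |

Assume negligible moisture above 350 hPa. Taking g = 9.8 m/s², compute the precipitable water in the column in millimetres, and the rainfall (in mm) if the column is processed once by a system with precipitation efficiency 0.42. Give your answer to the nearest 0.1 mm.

Precipitable water is the column-integrated vapour mass per unit area: PW = (1/g) Σ q̄ Δp, with q in kg/kg and Δp in Pa (1 kg/m² of water = 1 mm).
Layer 1008–920 hPa: Δp = 88 hPa = 8800 Pa, q̄ = 0.022 kg/kg → 0.022 × 8800 / 9.8 = 19.76 mm
Layer 920–770 hPa: Δp = 150 hPa = 15000 Pa, q̄ = 0.012 kg/kg → 0.012 × 15000 / 9.8 = 18.37 mm
Layer 770–350 hPa: Δp = 420 hPa = 42000 Pa, q̄ = 0.003 kg/kg → 0.003 × 42000 / 9.8 = 12.86 mm
PW = 19.76 + 18.37 + 12.86 = 50.99 ≈ 51.0 mm.
Rainfall = ε × PW = 0.42 × 51.0 = 21.4 mm.

PW ≈ 51.0 mm; rainfall ≈ 21.4 mm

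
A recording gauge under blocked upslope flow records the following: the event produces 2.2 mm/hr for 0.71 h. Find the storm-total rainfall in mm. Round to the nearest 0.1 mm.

Total = Σ Rᵢ Δtᵢ = 2.2 × 0.71
      = 1.562 = 1.6 mm.

total ≈ 1.6 mm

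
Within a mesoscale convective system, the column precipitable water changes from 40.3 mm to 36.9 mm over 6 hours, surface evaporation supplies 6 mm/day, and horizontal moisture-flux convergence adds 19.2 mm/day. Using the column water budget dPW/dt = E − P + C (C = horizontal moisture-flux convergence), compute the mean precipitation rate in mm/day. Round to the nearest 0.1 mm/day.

P ≈ 38.8 mm/day

dPW/dt = (36.9 − 40.3) mm / (6/24 day) = -13.600 mm/day.
P = E + C − dPW/dt = 6 + (19.2) − (-13.600) = 38.8 mm/day.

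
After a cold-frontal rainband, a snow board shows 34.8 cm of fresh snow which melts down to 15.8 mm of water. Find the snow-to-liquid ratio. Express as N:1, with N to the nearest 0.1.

Ratio = snow depth / SWE = 348 mm / 15.8 mm = 22.0, i.e. 22.0:1.

ratio ≈ 22.0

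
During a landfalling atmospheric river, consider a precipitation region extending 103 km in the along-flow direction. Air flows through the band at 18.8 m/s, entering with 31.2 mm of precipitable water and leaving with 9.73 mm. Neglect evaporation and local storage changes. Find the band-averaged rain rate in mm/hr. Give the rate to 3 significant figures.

R ≈ 14.1 mm/hr

Column moisture flux per unit crosswind length is F = V × PW.
Inflow: F_in = 18.8 × 31.2 = 586.56 mm·m/s
Outflow: F_out = 18.8 × 9.73 = 182.924 mm·m/s
Steady-state rate R = (F_in − F_out)/L = (586.56 − 182.924) / 103000 m = 3.919e-03 mm/s.
R = 3.919e-03 × 3600 = 14.1 mm/hr.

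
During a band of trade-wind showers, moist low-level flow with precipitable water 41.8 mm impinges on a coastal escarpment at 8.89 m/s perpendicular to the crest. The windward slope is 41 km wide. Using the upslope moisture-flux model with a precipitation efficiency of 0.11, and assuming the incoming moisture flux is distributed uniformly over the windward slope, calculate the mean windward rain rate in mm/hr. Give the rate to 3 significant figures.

R ≈ 3.59 mm/hr

Incoming column moisture flux per unit ridge length: F = V × PW = 8.89 × 41.8 = 371.602 mm·m/s.
Spread over the 41 km slope with efficiency ε = 0.11: R = ε·F/W = 0.11 × 371.602 / 41000 m = 9.970e-04 mm/s.
R = 9.970e-04 × 3600 = 3.59 mm/hr.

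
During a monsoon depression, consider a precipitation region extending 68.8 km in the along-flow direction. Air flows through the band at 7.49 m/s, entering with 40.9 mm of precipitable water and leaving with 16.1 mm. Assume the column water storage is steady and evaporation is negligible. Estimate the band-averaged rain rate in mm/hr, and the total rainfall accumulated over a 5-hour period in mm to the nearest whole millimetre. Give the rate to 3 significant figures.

Column moisture flux per unit crosswind length is F = V × PW.
Inflow: F_in = 7.49 × 40.9 = 306.341 mm·m/s
Outflow: F_out = 7.49 × 16.1 = 120.589 mm·m/s
Steady-state rate R = (F_in − F_out)/L = (306.341 − 120.589) / 68800 m = 2.700e-03 mm/s.
R = 2.700e-03 × 3600 = 9.72 mm/hr.
Over 5 h: total = 9.72 × 5 = 48.6 ≈ 49 mm.

R ≈ 9.72 mm/hr; total ≈ 49 mm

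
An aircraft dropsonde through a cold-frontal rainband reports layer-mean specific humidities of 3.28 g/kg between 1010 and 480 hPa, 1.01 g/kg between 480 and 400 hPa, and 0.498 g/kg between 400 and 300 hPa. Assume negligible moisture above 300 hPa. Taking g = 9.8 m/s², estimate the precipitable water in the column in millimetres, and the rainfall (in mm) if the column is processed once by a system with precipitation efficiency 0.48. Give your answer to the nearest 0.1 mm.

Precipitable water is the column-integrated vapour mass per unit area: PW = (1/g) Σ q̄ Δp, with q in kg/kg and Δp in Pa (1 kg/m² of water = 1 mm).
Layer 1010–480 hPa: Δp = 530 hPa = 53000 Pa, q̄ = 0.00328 kg/kg → 0.00328 × 53000 / 9.8 = 17.74 mm
Layer 480–400 hPa: Δp = 80 hPa = 8000 Pa, q̄ = 0.00101 kg/kg → 0.00101 × 8000 / 9.8 = 0.82 mm
Layer 400–300 hPa: Δp = 100 hPa = 10000 Pa, q̄ = 0.000498 kg/kg → 0.000498 × 10000 / 9.8 = 0.51 mm
PW = 17.74 + 0.82 + 0.51 = 19.07 ≈ 19.1 mm.
Rainfall = ε × PW = 0.48 × 19.1 = 9.2 mm.

PW ≈ 19.1 mm; rainfall ≈ 9.2 mm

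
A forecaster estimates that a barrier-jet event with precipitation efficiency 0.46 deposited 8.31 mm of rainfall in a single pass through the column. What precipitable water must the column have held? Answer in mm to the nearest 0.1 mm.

PW ≈ 18.1 mm

PW = rainfall / ε = 8.31 / 0.46 = 18.1 mm.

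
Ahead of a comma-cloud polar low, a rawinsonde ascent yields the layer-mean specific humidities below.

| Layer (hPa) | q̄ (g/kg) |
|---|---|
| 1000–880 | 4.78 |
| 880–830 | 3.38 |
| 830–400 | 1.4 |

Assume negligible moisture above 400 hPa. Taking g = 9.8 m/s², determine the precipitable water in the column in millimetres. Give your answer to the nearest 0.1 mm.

PW ≈ 13.7 mm

Precipitable water is the column-integrated vapour mass per unit area: PW = (1/g) Σ q̄ Δp, with q in kg/kg and Δp in Pa (1 kg/m² of water = 1 mm).
Layer 1000–880 hPa: Δp = 120 hPa = 12000 Pa, q̄ = 0.00478 kg/kg → 0.00478 × 12000 / 9.8 = 5.85 mm
Layer 880–830 hPa: Δp = 50 hPa = 5000 Pa, q̄ = 0.00338 kg/kg → 0.00338 × 5000 / 9.8 = 1.72 mm
Layer 830–400 hPa: Δp = 430 hPa = 43000 Pa, q̄ = 0.0014 kg/kg → 0.0014 × 43000 / 9.8 = 6.14 mm
PW = 5.85 + 1.72 + 6.14 = 13.71 ≈ 13.7 mm.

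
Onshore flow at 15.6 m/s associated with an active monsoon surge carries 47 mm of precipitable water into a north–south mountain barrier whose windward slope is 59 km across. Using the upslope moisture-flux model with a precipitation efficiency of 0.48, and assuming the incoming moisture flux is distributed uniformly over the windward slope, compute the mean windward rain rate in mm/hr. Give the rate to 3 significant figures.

Incoming column moisture flux per unit ridge length: F = V × PW = 15.6 × 47 = 733.2 mm·m/s.
Spread over the 59 km slope with efficiency ε = 0.48: R = ε·F/W = 0.48 × 733.2 / 59000 m = 5.965e-03 mm/s.
R = 5.965e-03 × 3600 = 21.5 mm/hr.

R ≈ 21.5 mm/hr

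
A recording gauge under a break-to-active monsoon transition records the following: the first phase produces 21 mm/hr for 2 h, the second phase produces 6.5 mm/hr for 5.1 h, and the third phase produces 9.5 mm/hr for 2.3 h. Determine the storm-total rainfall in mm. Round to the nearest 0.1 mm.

total ≈ 97.0 mm

Total = Σ Rᵢ Δtᵢ = 21 × 2 + 6.5 × 5.1 + 9.5 × 2.3
      = 42 + 33.15 + 21.85 = 97.0 mm.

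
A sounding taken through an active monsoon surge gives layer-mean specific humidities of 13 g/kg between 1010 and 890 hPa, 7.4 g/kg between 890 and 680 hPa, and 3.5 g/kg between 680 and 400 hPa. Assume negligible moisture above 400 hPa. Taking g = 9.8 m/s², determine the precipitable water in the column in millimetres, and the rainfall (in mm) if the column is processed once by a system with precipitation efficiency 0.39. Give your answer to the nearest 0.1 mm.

Precipitable water is the column-integrated vapour mass per unit area: PW = (1/g) Σ q̄ Δp, with q in kg/kg and Δp in Pa (1 kg/m² of water = 1 mm).
Layer 1010–890 hPa: Δp = 120 hPa = 12000 Pa, q̄ = 0.013 kg/kg → 0.013 × 12000 / 9.8 = 15.92 mm
Layer 890–680 hPa: Δp = 210 hPa = 21000 Pa, q̄ = 0.0074 kg/kg → 0.0074 × 21000 / 9.8 = 15.86 mm
Layer 680–400 hPa: Δp = 280 hPa = 28000 Pa, q̄ = 0.0035 kg/kg → 0.0035 × 28000 / 9.8 = 10.00 mm
PW = 15.92 + 15.86 + 10.00 = 41.78 ≈ 41.8 mm.
Rainfall = ε × PW = 0.39 × 41.8 = 16.3 mm.

PW ≈ 41.8 mm; rainfall ≈ 16.3 mm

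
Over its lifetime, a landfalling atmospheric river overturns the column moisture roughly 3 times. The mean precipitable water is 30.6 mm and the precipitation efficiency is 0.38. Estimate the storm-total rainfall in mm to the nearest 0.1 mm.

rainfall ≈ 34.9 mm

Each cycle deposits ε × PW = 0.38 × 30.6 = 11.628 mm.
Over 3 cycles: 3 × 11.628 = 34.9 mm.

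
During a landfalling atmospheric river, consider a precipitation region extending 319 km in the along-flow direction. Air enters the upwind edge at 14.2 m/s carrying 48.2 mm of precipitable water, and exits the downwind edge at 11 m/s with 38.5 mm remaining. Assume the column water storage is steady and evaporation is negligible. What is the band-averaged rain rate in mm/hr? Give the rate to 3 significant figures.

R ≈ 2.94 mm/hr

Column moisture flux per unit crosswind length is F = V × PW.
Inflow: F_in = 14.2 × 48.2 = 684.44 mm·m/s
Outflow: F_out = 11 × 38.5 = 423.5 mm·m/s
Steady-state rate R = (F_in − F_out)/L = (684.44 − 423.5) / 319000 m = 8.180e-04 mm/s.
R = 8.180e-04 × 3600 = 2.94 mm/hr.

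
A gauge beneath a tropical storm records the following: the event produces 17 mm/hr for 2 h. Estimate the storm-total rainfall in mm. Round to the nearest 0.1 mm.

Total = Σ Rᵢ Δtᵢ = 17 × 2
      = 34 = 34.0 mm.

total ≈ 34.0 mm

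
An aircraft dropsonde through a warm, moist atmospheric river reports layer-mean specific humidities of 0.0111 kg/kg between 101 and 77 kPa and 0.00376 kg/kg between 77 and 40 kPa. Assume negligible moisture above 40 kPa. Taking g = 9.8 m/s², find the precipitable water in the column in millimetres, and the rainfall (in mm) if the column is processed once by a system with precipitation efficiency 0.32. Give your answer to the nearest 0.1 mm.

Precipitable water is the column-integrated vapour mass per unit area: PW = (1/g) Σ q̄ Δp, with q in kg/kg and Δp in Pa (1 kg/m² of water = 1 mm).
Layer 101–77 kPa: Δp = 240 hPa = 24000 Pa, q̄ = 0.0111 kg/kg → 0.0111 × 24000 / 9.8 = 27.18 mm
Layer 77–40 kPa: Δp = 370 hPa = 37000 Pa, q̄ = 0.00376 kg/kg → 0.00376 × 37000 / 9.8 = 14.20 mm
PW = 27.18 + 14.20 = 41.38 ≈ 41.4 mm.
Rainfall = ε × PW = 0.32 × 41.4 = 13.2 mm.

PW ≈ 41.4 mm; rainfall ≈ 13.2 mm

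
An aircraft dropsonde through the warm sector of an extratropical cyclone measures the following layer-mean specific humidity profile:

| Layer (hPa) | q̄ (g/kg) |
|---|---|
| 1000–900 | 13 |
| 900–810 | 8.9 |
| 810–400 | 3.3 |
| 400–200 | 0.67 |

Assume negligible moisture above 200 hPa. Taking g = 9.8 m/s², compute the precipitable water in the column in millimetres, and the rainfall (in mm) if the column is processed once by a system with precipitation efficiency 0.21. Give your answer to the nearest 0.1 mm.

PW ≈ 36.6 mm; rainfall ≈ 7.7 mm

Precipitable water is the column-integrated vapour mass per unit area: PW = (1/g) Σ q̄ Δp, with q in kg/kg and Δp in Pa (1 kg/m² of water = 1 mm).
Layer 1000–900 hPa: Δp = 100 hPa = 10000 Pa, q̄ = 0.013 kg/kg → 0.013 × 10000 / 9.8 = 13.27 mm
Layer 900–810 hPa: Δp = 90 hPa = 9000 Pa, q̄ = 0.0089 kg/kg → 0.0089 × 9000 / 9.8 = 8.17 mm
Layer 810–400 hPa: Δp = 410 hPa = 41000 Pa, q̄ = 0.0033 kg/kg → 0.0033 × 41000 / 9.8 = 13.81 mm
Layer 400–200 hPa: Δp = 200 hPa = 20000 Pa, q̄ = 0.00067 kg/kg → 0.00067 × 20000 / 9.8 = 1.37 mm
PW = 13.27 + 8.17 + 13.81 + 1.37 = 36.62 ≈ 36.6 mm.
Rainfall = ε × PW = 0.21 × 36.6 = 7.7 mm.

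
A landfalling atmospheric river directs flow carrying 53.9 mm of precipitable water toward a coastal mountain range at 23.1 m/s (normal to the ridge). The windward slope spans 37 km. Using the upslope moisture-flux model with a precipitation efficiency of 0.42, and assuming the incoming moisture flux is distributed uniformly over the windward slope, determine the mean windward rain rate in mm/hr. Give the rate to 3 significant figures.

Incoming column moisture flux per unit ridge length: F = V × PW = 23.1 × 53.9 = 1245.09 mm·m/s.
Spread over the 37 km slope with efficiency ε = 0.42: R = ε·F/W = 0.42 × 1245.09 / 37000 m = 1.413e-02 mm/s.
R = 1.413e-02 × 3600 = 50.9 mm/hr.

R ≈ 50.9 mm/hr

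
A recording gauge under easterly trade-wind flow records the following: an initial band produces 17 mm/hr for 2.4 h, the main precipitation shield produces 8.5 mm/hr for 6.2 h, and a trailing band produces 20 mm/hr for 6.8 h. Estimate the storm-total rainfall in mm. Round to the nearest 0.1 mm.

total ≈ 229.5 mm

Total = Σ Rᵢ Δtᵢ = 17 × 2.4 + 8.5 × 6.2 + 20 × 6.8
      = 40.8 + 52.7 + 136 = 229.5 mm.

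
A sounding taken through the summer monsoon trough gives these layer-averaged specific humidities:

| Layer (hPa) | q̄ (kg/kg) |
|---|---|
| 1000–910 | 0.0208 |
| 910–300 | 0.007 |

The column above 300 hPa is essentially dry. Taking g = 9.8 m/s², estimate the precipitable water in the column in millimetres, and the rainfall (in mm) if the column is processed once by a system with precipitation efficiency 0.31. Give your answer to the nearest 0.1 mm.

Precipitable water is the column-integrated vapour mass per unit area: PW = (1/g) Σ q̄ Δp, with q in kg/kg and Δp in Pa (1 kg/m² of water = 1 mm).
Layer 1000–910 hPa: Δp = 90 hPa = 9000 Pa, q̄ = 0.0208 kg/kg → 0.0208 × 9000 / 9.8 = 19.10 mm
Layer 910–300 hPa: Δp = 610 hPa = 61000 Pa, q̄ = 0.007 kg/kg → 0.007 × 61000 / 9.8 = 43.57 mm
PW = 19.10 + 43.57 = 62.67 ≈ 62.7 mm.
Rainfall = ε × PW = 0.31 × 62.7 = 19.4 mm.

PW ≈ 62.7 mm; rainfall ≈ 19.4 mm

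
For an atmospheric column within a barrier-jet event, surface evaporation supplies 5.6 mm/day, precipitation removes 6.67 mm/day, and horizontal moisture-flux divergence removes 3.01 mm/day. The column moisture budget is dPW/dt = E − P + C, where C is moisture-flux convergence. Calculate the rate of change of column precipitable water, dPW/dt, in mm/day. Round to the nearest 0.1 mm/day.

dPW/dt = E − P + C = 5.6 − 6.67 + (-3.01) = -4.1 mm/day.

dPW/dt ≈ -4.1 mm/day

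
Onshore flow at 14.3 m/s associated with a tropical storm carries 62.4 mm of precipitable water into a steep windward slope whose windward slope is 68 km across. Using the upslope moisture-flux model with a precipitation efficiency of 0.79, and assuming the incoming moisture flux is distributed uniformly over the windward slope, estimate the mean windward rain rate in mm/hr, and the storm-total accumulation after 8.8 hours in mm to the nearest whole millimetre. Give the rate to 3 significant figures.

Incoming column moisture flux per unit ridge length: F = V × PW = 14.3 × 62.4 = 892.32 mm·m/s.
Spread over the 68 km slope with efficiency ε = 0.79: R = ε·F/W = 0.79 × 892.32 / 68000 m = 1.037e-02 mm/s.
R = 1.037e-02 × 3600 = 37.3 mm/hr.
Over 8.8 h: total = 37.3 × 8.8 = 328.24 ≈ 328 mm.

R ≈ 37.3 mm/hr; total ≈ 328 mm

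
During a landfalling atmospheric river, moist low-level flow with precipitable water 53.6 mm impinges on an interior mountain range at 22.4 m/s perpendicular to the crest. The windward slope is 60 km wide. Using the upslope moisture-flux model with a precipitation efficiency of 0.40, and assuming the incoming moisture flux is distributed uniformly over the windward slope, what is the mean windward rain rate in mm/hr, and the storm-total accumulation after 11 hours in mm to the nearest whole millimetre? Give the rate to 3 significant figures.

Incoming column moisture flux per unit ridge length: F = V × PW = 22.4 × 53.6 = 1200.64 mm·m/s.
Spread over the 60 km slope with efficiency ε = 0.40: R = ε·F/W = 0.40 × 1200.64 / 60000 m = 8.004e-03 mm/s.
R = 8.004e-03 × 3600 = 28.8 mm/hr.
Over 11 h: total = 28.8 × 11 = 316.8 ≈ 317 mm.

R ≈ 28.8 mm/hr; total ≈ 317 mm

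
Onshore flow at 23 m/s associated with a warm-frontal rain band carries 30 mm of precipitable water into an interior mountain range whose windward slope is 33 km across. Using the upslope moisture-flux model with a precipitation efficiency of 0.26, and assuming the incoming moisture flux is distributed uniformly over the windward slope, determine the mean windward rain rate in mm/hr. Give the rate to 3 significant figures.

R ≈ 19.6 mm/hr

Incoming column moisture flux per unit ridge length: F = V × PW = 23 × 30 = 690 mm·m/s.
Spread over the 33 km slope with efficiency ε = 0.26: R = ε·F/W = 0.26 × 690 / 33000 m = 5.436e-03 mm/s.
R = 5.436e-03 × 3600 = 19.6 mm/hr.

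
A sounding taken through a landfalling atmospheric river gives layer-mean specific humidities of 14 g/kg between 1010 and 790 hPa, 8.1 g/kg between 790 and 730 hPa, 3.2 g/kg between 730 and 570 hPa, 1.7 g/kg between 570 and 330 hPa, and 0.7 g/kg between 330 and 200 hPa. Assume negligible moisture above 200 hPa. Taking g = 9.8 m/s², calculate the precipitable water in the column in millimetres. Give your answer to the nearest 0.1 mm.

PW ≈ 46.7 mm

Precipitable water is the column-integrated vapour mass per unit area: PW = (1/g) Σ q̄ Δp, with q in kg/kg and Δp in Pa (1 kg/m² of water = 1 mm).
Layer 1010–790 hPa: Δp = 220 hPa = 22000 Pa, q̄ = 0.014 kg/kg → 0.014 × 22000 / 9.8 = 31.43 mm
Layer 790–730 hPa: Δp = 60 hPa = 6000 Pa, q̄ = 0.0081 kg/kg → 0.0081 × 6000 / 9.8 = 4.96 mm
Layer 730–570 hPa: Δp = 160 hPa = 16000 Pa, q̄ = 0.0032 kg/kg → 0.0032 × 16000 / 9.8 = 5.22 mm
Layer 570–330 hPa: Δp = 240 hPa = 24000 Pa, q̄ = 0.0017 kg/kg → 0.0017 × 24000 / 9.8 = 4.16 mm
Layer 330–200 hPa: Δp = 130 hPa = 13000 Pa, q̄ = 0.0007 kg/kg → 0.0007 × 13000 / 9.8 = 0.93 mm
PW = 31.43 + 4.96 + 5.22 + 4.16 + 0.93 = 46.70 ≈ 46.7 mm.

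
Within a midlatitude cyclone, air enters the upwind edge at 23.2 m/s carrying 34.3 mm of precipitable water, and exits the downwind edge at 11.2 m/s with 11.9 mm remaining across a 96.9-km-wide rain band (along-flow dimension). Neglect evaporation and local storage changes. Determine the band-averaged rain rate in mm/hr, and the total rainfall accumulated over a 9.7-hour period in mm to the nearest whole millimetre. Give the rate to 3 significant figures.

Column moisture flux per unit crosswind length is F = V × PW.
Inflow: F_in = 23.2 × 34.3 = 795.76 mm·m/s
Outflow: F_out = 11.2 × 11.9 = 133.28 mm·m/s
Steady-state rate R = (F_in − F_out)/L = (795.76 − 133.28) / 96900 m = 6.837e-03 mm/s.
R = 6.837e-03 × 3600 = 24.6 mm/hr.
Over 9.7 h: total = 24.6 × 9.7 = 238.62 ≈ 239 mm.

R ≈ 24.6 mm/hr; total ≈ 239 mm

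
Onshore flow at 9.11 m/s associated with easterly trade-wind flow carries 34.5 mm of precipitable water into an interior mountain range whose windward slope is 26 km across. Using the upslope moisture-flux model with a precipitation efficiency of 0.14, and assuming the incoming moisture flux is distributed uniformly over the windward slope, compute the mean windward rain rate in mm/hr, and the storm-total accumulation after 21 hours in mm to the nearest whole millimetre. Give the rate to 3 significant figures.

R ≈ 6.09 mm/hr; total ≈ 128 mm

Incoming column moisture flux per unit ridge length: F = V × PW = 9.11 × 34.5 = 314.295 mm·m/s.
Spread over the 26 km slope with efficiency ε = 0.14: R = ε·F/W = 0.14 × 314.295 / 26000 m = 1.692e-03 mm/s.
R = 1.692e-03 × 3600 = 6.09 mm/hr.
Over 21 h: total = 6.09 × 21 = 127.89 ≈ 128 mm.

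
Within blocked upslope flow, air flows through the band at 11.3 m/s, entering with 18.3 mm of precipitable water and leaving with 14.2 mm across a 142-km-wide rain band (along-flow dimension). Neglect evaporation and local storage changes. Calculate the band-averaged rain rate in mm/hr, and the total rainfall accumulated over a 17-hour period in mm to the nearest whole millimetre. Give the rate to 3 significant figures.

Column moisture flux per unit crosswind length is F = V × PW.
Inflow: F_in = 11.3 × 18.3 = 206.79 mm·m/s
Outflow: F_out = 11.3 × 14.2 = 160.46 mm·m/s
Steady-state rate R = (F_in − F_out)/L = (206.79 − 160.46) / 142000 m = 3.263e-04 mm/s.
R = 3.263e-04 × 3600 = 1.17 mm/hr.
Over 17 h: total = 1.17 × 17 = 19.89 ≈ 20 mm.

R ≈ 1.17 mm/hr; total ≈ 20 mm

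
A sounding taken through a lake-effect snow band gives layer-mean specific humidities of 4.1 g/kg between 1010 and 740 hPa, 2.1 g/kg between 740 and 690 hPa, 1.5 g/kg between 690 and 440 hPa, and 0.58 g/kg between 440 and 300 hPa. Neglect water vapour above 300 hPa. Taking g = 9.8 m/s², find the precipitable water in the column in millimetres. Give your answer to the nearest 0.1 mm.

Precipitable water is the column-integrated vapour mass per unit area: PW = (1/g) Σ q̄ Δp, with q in kg/kg and Δp in Pa (1 kg/m² of water = 1 mm).
Layer 1010–740 hPa: Δp = 270 hPa = 27000 Pa, q̄ = 0.0041 kg/kg → 0.0041 × 27000 / 9.8 = 11.30 mm
Layer 740–690 hPa: Δp = 50 hPa = 5000 Pa, q̄ = 0.0021 kg/kg → 0.0021 × 5000 / 9.8 = 1.07 mm
Layer 690–440 hPa: Δp = 250 hPa = 25000 Pa, q̄ = 0.0015 kg/kg → 0.0015 × 25000 / 9.8 = 3.83 mm
Layer 440–300 hPa: Δp = 140 hPa = 14000 Pa, q̄ = 0.00058 kg/kg → 0.00058 × 14000 / 9.8 = 0.83 mm
PW = 11.30 + 1.07 + 3.83 + 0.83 = 17.03 ≈ 17.0 mm.

PW ≈ 17.0 mm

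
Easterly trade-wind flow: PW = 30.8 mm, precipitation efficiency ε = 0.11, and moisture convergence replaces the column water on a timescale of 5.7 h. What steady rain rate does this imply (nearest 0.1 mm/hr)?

R ≈ 0.6 mm/hr

Each overturning extracts ε × PW = 0.11 × 30.8 = 3.388 mm.
Rate = ε·PW / τ = 3.388 / 5.7 h = 0.6 mm/hr.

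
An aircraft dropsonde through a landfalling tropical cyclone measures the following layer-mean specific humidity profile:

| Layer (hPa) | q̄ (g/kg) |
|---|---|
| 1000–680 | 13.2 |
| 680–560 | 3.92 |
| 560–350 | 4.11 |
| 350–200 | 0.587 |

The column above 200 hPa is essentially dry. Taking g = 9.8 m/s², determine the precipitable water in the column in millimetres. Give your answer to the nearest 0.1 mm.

PW ≈ 57.6 mm

Precipitable water is the column-integrated vapour mass per unit area: PW = (1/g) Σ q̄ Δp, with q in kg/kg and Δp in Pa (1 kg/m² of water = 1 mm).
Layer 1000–680 hPa: Δp = 320 hPa = 32000 Pa, q̄ = 0.0132 kg/kg → 0.0132 × 32000 / 9.8 = 43.10 mm
Layer 680–560 hPa: Δp = 120 hPa = 12000 Pa, q̄ = 0.00392 kg/kg → 0.00392 × 12000 / 9.8 = 4.80 mm
Layer 560–350 hPa: Δp = 210 hPa = 21000 Pa, q̄ = 0.00411 kg/kg → 0.00411 × 21000 / 9.8 = 8.81 mm
Layer 350–200 hPa: Δp = 150 hPa = 15000 Pa, q̄ = 0.000587 kg/kg → 0.000587 × 15000 / 9.8 = 0.90 mm
PW = 43.10 + 4.80 + 8.81 + 0.90 = 57.61 ≈ 57.6 mm.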